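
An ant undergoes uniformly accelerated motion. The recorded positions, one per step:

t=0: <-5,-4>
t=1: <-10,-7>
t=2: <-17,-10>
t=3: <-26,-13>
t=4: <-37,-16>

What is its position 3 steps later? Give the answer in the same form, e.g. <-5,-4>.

<-82,-25>

Taking differences between consecutive positions: <-5,-3>, <-7,-3>, <-9,-3>, <-11,-3>. These grow by <-2,+0> each step.
step 5: <-37,-16> + <-13,-3> → <-50,-19>
step 6: <-50,-19> + <-15,-3> → <-65,-22>
step 7: <-65,-22> + <-17,-3> → <-82,-25>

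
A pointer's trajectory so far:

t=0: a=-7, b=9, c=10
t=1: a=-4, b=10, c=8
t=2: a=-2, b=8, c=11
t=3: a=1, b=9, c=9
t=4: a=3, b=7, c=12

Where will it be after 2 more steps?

a=8, b=6, c=13

Step-to-step displacements: (+3, +1, -2), (+2, -2, +3), (+3, +1, -2), (+2, -2, +3) — a repeating cycle of length 2.
step 5: apply (+3, +1, -2) → a=6, b=8, c=10
step 6: apply (+2, -2, +3) → a=8, b=6, c=13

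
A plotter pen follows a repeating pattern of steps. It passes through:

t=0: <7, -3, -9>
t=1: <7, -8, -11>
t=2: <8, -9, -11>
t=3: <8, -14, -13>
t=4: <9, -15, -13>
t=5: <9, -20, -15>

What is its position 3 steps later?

The moves between consecutive positions are <+0, -5, -2>, <+1, -1, +0>, <+0, -5, -2>, <+1, -1, +0>, <+0, -5, -2>; they repeat the 2-cycle [<+0, -5, -2>, <+1, -1, +0>].
step 6: apply <+1, -1, +0> → <10, -21, -15>
step 7: apply <+0, -5, -2> → <10, -26, -17>
step 8: apply <+1, -1, +0> → <11, -27, -17>

<11, -27, -17>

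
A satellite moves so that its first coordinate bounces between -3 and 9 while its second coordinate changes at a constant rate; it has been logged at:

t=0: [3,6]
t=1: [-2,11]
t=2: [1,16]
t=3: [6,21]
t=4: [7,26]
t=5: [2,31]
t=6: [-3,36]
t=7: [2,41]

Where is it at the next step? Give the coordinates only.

[7,46]

The first coordinate travels 5 per step and bounces off the walls at -3 and 9.
  step 8: 2 → 7
The second coordinate changes by +5 each step: at step 8 it is 46.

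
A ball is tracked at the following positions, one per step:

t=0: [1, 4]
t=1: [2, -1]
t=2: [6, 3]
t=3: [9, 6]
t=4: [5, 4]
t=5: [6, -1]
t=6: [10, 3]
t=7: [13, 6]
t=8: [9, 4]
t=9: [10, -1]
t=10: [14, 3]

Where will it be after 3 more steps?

[14, -1]

Differencing gives [+1, -5], [+4, +4], [+3, +3], [-4, -2], [+1, -5], [+4, +4], [+3, +3], [-4, -2], [+1, -5], [+4, +4]. This is the pattern [+1, -5], [+4, +4], [+3, +3], [-4, -2] repeated.
step 11: apply [+3, +3] → [17, 6]
step 12: apply [-4, -2] → [13, 4]
step 13: apply [+1, -5] → [14, -1]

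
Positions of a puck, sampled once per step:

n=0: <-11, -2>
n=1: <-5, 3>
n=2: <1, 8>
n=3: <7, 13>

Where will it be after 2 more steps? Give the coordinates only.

Each step adds <+6, +5> to the position.
step 4: <7, 13> + <+6, +5> → <13, 18>
step 5: <13, 18> + <+6, +5> → <19, 23>

<19, 23>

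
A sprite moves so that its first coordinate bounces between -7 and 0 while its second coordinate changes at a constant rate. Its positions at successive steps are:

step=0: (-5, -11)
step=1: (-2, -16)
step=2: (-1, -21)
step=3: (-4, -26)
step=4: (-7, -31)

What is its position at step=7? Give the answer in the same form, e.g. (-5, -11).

The first coordinate travels 3 per step and bounces off the walls at -7 and 0.
  step 5: -7 → -4
  step 6: -4 → -1
  step 7: -1 → -2
The second coordinate changes by -5 each step: at step 7 it is -46.

(-2, -46)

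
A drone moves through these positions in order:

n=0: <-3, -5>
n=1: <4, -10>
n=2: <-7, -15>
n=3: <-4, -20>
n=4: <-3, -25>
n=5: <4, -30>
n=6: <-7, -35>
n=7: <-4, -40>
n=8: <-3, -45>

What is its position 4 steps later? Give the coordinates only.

<-3, -65>

The first coordinate repeats the cycle [-3, 4, -7, -4] with period 4; step 12 mod 4 = 0, giving -3.
The second coordinate changes by -5 each step, so at step 12 it is -5 + 12·(-5) = -65.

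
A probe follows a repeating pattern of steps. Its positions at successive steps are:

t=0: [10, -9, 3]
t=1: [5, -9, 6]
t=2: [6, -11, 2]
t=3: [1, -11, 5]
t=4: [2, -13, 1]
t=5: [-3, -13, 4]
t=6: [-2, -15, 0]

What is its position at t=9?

Differencing gives [-5, +0, +3], [+1, -2, -4], [-5, +0, +3], [+1, -2, -4], [-5, +0, +3], [+1, -2, -4]. This is the pattern [-5, +0, +3], [+1, -2, -4] repeated.
step 7: apply [-5, +0, +3] → [-7, -15, 3]
step 8: apply [+1, -2, -4] → [-6, -17, -1]
step 9: apply [-5, +0, +3] → [-11, -17, 2]

[-11, -17, 2]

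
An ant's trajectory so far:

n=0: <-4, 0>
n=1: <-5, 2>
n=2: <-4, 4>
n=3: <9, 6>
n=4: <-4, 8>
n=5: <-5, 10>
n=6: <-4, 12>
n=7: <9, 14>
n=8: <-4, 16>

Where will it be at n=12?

<-4, 24>

The first coordinate repeats the cycle [-4, -5, -4, 9] with period 4; step 12 mod 4 = 0, giving -4.
The second coordinate changes by +2 each step, so at step 12 it is 0 + 12·(2) = 24.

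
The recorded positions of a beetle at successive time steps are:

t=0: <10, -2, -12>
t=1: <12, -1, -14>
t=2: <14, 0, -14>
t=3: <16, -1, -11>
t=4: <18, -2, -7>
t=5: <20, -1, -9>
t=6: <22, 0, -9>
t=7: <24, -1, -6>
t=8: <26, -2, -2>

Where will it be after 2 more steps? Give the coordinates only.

Step-to-step displacements: <+2, +1, -2>, <+2, +1, +0>, <+2, -1, +3>, <+2, -1, +4>, <+2, +1, -2>, <+2, +1, +0>, <+2, -1, +3>, <+2, -1, +4> — a repeating cycle of length 4.
step 9: apply <+2, +1, -2> → <28, -1, -4>
step 10: apply <+2, +1, +0> → <30, 0, -4>

<30, 0, -4>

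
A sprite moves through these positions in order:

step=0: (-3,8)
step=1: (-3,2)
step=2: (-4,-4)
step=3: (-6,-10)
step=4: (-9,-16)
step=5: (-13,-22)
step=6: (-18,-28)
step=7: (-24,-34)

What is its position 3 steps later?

Successive displacements: (+0,-6), (-1,-6), (-2,-6), (-3,-6), (-4,-6), (-5,-6), (-6,-6) — each changes by (-1,+0).
step 8: (-24,-34) + (-7,-6) → (-31,-40)
step 9: (-31,-40) + (-8,-6) → (-39,-46)
step 10: (-39,-46) + (-9,-6) → (-48,-52)

(-48,-52)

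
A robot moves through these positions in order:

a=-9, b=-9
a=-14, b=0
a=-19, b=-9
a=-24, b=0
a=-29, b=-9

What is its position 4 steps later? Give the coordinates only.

The a coordinate changes by -5 each step, so at step 8 it is -9 + 8·(-5) = -49.
The b coordinate repeats the cycle [-9, 0] with period 2; step 8 mod 2 = 0, giving -9.

a=-49, b=-9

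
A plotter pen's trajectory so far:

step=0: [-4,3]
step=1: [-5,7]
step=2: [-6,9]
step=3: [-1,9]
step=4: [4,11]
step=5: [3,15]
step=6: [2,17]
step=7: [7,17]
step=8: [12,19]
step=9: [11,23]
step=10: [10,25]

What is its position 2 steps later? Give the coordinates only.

[20,27]

Differencing gives [-1,+4], [-1,+2], [+5,+0], [+5,+2], [-1,+4], [-1,+2], [+5,+0], [+5,+2], [-1,+4], [-1,+2]. This is the pattern [-1,+4], [-1,+2], [+5,+0], [+5,+2] repeated.
step 11: apply [+5,+0] → [15,25]
step 12: apply [+5,+2] → [20,27]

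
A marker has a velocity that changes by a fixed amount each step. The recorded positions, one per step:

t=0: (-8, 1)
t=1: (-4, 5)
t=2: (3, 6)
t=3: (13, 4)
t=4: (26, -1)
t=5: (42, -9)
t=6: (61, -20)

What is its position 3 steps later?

(136, -71)

Successive displacements: (+4, +4), (+7, +1), (+10, -2), (+13, -5), (+16, -8), (+19, -11) — each changes by (+3, -3).
step 7: (61, -20) + (+22, -14) → (83, -34)
step 8: (83, -34) + (+25, -17) → (108, -51)
step 9: (108, -51) + (+28, -20) → (136, -71)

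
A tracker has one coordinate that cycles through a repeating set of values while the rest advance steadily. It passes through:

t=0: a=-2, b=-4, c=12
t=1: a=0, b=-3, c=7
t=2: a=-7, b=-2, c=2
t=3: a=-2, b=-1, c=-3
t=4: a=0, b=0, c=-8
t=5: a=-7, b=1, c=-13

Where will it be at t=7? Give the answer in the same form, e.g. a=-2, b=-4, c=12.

a=0, b=3, c=-23

A: cycles through -2, 0, -7 every 3 steps. Step 7 lands at position 1 of the cycle → 0.
B: linear, +1 per step → 3 at step 7.
C: linear, -5 per step → -23 at step 7.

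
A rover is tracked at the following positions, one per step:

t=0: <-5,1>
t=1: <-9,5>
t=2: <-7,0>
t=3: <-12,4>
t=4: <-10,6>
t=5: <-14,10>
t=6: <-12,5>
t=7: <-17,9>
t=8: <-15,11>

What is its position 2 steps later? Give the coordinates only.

Differencing gives <-4,+4>, <+2,-5>, <-5,+4>, <+2,+2>, <-4,+4>, <+2,-5>, <-5,+4>, <+2,+2>. This is the pattern <-4,+4>, <+2,-5>, <-5,+4>, <+2,+2> repeated.
step 9: apply <-4,+4> → <-19,15>
step 10: apply <+2,-5> → <-17,10>

<-17,10>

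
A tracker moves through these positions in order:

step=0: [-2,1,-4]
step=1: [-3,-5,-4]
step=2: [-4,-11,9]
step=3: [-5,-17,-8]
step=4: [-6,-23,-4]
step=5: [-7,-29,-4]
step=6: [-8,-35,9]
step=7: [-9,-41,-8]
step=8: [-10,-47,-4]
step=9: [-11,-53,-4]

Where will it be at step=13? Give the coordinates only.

The first coordinate changes by -1 each step, so at step 13 it is -2 + 13·(-1) = -15.
The second coordinate changes by -6 each step, so at step 13 it is 1 + 13·(-6) = -77.
The third coordinate repeats the cycle [-4, -4, 9, -8] with period 4; step 13 mod 4 = 1, giving -4.

[-15,-77,-4]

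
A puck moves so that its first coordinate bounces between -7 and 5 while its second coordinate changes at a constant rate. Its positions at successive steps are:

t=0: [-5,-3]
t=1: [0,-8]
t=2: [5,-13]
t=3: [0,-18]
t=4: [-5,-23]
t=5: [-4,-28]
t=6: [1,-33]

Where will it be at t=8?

[-1,-43]

The first coordinate reflects between -7 and 5, moving 5 per step.
  step 7: 1 → 4
  step 8: 4 → -1
The second coordinate changes by -5 each step: at step 8 it is -43.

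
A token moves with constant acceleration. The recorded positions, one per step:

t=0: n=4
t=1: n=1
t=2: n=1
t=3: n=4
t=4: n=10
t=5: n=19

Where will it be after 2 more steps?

n=46

First differences are -3, +0, +3, +6, +9; their common second difference is +3 (constant acceleration).
step 6: 19 + 12 → n=31
step 7: 31 + 15 → n=46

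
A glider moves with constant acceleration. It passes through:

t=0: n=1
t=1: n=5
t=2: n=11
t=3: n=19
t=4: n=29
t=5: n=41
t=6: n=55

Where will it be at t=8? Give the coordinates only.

Taking differences between consecutive positions: +4, +6, +8, +10, +12, +14. These grow by +2 each step.
step 7: 55 + 16 → n=71
step 8: 71 + 18 → n=89

n=89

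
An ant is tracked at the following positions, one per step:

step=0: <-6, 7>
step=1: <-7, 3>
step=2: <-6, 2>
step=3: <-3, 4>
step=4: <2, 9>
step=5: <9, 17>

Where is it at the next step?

Taking differences between consecutive positions: <-1, -4>, <+1, -1>, <+3, +2>, <+5, +5>, <+7, +8>. These grow by <+2, +3> each step.
step 6: <9, 17> + <+9, +11> → <18, 28>

<18, 28>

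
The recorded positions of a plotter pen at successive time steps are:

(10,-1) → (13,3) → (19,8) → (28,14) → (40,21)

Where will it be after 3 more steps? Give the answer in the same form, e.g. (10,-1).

(94,48)

Successive displacements: (+3,+4), (+6,+5), (+9,+6), (+12,+7) — each changes by (+3,+1).
step 5: (40,21) + (+15,+8) → (55,29)
step 6: (55,29) + (+18,+9) → (73,38)
step 7: (73,38) + (+21,+10) → (94,48)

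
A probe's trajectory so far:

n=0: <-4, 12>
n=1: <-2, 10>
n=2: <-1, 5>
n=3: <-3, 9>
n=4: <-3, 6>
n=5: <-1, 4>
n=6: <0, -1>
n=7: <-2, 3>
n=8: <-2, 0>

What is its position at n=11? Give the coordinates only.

<-1, -3>

The moves between consecutive positions are <+2, -2>, <+1, -5>, <-2, +4>, <+0, -3>, <+2, -2>, <+1, -5>, <-2, +4>, <+0, -3>; they repeat the 4-cycle [<+2, -2>, <+1, -5>, <-2, +4>, <+0, -3>].
step 9: apply <+2, -2> → <0, -2>
step 10: apply <+1, -5> → <1, -7>
step 11: apply <-2, +4> → <-1, -3>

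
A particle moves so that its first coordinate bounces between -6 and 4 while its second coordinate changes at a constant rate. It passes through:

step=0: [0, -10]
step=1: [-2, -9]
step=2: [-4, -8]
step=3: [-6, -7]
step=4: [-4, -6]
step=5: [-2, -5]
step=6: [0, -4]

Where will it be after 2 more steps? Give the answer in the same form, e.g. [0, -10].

[4, -2]

The first coordinate travels 2 per step and bounces off the walls at -6 and 4.
  step 7: 0 → 2
  step 8: 2 → 4
The second coordinate changes by +1 each step: at step 8 it is -2.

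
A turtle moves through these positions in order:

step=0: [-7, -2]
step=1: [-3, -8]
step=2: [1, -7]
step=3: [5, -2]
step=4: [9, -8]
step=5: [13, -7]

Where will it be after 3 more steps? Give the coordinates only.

[25, -7]

The first coordinate changes by +4 each step, so at step 8 it is -7 + 8·(4) = 25.
The second coordinate repeats the cycle [-2, -8, -7] with period 3; step 8 mod 3 = 2, giving -7.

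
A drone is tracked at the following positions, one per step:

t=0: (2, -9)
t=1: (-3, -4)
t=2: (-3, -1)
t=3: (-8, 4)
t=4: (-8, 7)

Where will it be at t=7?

(-18, 20)

Step-to-step displacements: (-5, +5), (+0, +3), (-5, +5), (+0, +3) — a repeating cycle of length 2.
step 5: apply (-5, +5) → (-13, 12)
step 6: apply (+0, +3) → (-13, 15)
step 7: apply (-5, +5) → (-18, 20)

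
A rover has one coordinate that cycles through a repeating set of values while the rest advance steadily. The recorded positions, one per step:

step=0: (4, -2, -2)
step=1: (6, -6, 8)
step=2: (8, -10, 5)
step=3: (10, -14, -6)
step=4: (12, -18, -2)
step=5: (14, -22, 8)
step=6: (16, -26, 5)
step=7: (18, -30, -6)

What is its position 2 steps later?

(22, -38, 8)

The first coordinate changes by +2 each step, so at step 9 it is 4 + 9·(2) = 22.
The second coordinate changes by -4 each step, so at step 9 it is -2 + 9·(-4) = -38.
The third coordinate repeats the cycle [-2, 8, 5, -6] with period 4; step 9 mod 4 = 1, giving 8.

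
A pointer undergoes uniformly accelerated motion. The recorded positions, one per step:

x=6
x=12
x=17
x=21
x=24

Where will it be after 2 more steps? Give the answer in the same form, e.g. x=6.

x=27

Taking differences between consecutive positions: +6, +5, +4, +3. These grow by -1 each step.
step 5: 24 + 2 → x=26
step 6: 26 + 1 → x=27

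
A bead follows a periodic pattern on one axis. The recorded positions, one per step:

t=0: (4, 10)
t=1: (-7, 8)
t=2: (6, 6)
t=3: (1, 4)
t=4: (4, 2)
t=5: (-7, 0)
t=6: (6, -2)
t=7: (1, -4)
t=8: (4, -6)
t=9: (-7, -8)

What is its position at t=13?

(-7, -16)

The first coordinate repeats the cycle [4, -7, 6, 1] with period 4; step 13 mod 4 = 1, giving -7.
The second coordinate changes by -2 each step, so at step 13 it is 10 + 13·(-2) = -16.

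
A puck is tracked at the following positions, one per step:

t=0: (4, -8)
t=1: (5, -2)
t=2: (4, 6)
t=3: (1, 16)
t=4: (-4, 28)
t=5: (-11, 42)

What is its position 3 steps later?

(-44, 96)

Successive displacements: (+1, +6), (-1, +8), (-3, +10), (-5, +12), (-7, +14) — each changes by (-2, +2).
step 6: (-11, 42) + (-9, +16) → (-20, 58)
step 7: (-20, 58) + (-11, +18) → (-31, 76)
step 8: (-31, 76) + (-13, +20) → (-44, 96)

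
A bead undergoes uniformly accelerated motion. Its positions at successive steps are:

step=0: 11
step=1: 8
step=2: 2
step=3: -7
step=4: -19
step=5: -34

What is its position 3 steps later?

Taking differences between consecutive positions: -3, -6, -9, -12, -15. These grow by -3 each step.
step 6: -34 − 18 → -52
step 7: -52 − 21 → -73
step 8: -73 − 24 → -97

-97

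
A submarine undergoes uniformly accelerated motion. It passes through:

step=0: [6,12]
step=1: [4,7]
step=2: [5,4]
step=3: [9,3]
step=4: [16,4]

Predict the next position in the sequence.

Taking differences between consecutive positions: [-2,-5], [+1,-3], [+4,-1], [+7,+1]. These grow by [+3,+2] each step.
step 5: [16,4] + [+10,+3] → [26,7]

[26,7]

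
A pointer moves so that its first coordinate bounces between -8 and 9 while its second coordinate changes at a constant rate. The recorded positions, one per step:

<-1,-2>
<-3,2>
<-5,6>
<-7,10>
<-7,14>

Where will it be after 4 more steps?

<1,30>

The first coordinate travels 2 per step and bounces off the walls at -8 and 9.
  step 5: -7 → -5
  step 6: -5 → -3
  step 7: -3 → -1
  step 8: -1 → 1
The second coordinate changes by +4 each step: at step 8 it is 30.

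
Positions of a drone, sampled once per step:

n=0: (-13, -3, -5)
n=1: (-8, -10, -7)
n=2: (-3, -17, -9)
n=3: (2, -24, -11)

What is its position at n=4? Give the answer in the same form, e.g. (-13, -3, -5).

(7, -31, -13)

Each step adds (+5, -7, -2) to the position.
step 4: (2, -24, -11) + (+5, -7, -2) → (7, -31, -13)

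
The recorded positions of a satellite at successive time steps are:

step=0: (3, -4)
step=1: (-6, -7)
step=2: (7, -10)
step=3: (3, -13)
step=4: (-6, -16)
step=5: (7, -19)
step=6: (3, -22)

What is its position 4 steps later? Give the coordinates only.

(-6, -34)

The first coordinate repeats the cycle [3, -6, 7] with period 3; step 10 mod 3 = 1, giving -6.
The second coordinate changes by -3 each step, so at step 10 it is -4 + 10·(-3) = -34.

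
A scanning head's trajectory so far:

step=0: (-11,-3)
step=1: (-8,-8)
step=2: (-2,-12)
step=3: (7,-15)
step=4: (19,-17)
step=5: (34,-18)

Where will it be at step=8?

(97,-15)

Taking differences between consecutive positions: (+3,-5), (+6,-4), (+9,-3), (+12,-2), (+15,-1). These grow by (+3,+1) each step.
step 6: (34,-18) + (+18,+0) → (52,-18)
step 7: (52,-18) + (+21,+1) → (73,-17)
step 8: (73,-17) + (+24,+2) → (97,-15)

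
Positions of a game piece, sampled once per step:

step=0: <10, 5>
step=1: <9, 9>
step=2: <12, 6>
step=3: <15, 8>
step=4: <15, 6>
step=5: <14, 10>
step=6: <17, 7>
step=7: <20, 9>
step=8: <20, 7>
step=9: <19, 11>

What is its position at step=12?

The moves between consecutive positions are <-1, +4>, <+3, -3>, <+3, +2>, <+0, -2>, <-1, +4>, <+3, -3>, <+3, +2>, <+0, -2>, <-1, +4>; they repeat the 4-cycle [<-1, +4>, <+3, -3>, <+3, +2>, <+0, -2>].
step 10: apply <+3, -3> → <22, 8>
step 11: apply <+3, +2> → <25, 10>
step 12: apply <+0, -2> → <25, 8>

<25, 8>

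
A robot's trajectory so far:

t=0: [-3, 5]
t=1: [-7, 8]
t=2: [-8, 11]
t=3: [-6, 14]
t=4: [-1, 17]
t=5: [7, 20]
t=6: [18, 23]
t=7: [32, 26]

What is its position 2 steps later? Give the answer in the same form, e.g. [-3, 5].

[69, 32]

First differences are [-4, +3], [-1, +3], [+2, +3], [+5, +3], [+8, +3], [+11, +3], [+14, +3]; their common second difference is [+3, +0] (constant acceleration).
step 8: [32, 26] + [+17, +3] → [49, 29]
step 9: [49, 29] + [+20, +3] → [69, 32]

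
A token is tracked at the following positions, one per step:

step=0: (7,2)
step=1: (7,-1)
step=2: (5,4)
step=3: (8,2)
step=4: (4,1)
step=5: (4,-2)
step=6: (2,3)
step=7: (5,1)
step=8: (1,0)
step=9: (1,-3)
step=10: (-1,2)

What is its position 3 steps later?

Step-to-step displacements: (+0,-3), (-2,+5), (+3,-2), (-4,-1), (+0,-3), (-2,+5), (+3,-2), (-4,-1), (+0,-3), (-2,+5) — a repeating cycle of length 4.
step 11: apply (+3,-2) → (2,0)
step 12: apply (-4,-1) → (-2,-1)
step 13: apply (+0,-3) → (-2,-4)

(-2,-4)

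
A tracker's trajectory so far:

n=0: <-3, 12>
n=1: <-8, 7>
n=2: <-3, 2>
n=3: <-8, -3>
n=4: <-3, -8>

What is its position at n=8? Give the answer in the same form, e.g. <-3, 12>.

The first coordinate repeats the cycle [-3, -8] with period 2; step 8 mod 2 = 0, giving -3.
The second coordinate changes by -5 each step, so at step 8 it is 12 + 8·(-5) = -28.

<-3, -28>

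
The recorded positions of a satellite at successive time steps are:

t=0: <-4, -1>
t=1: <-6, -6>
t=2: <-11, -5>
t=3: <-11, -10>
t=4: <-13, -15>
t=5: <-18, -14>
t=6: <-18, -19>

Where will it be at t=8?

Step-to-step displacements: <-2, -5>, <-5, +1>, <+0, -5>, <-2, -5>, <-5, +1>, <+0, -5> — a repeating cycle of length 3.
step 7: apply <-2, -5> → <-20, -24>
step 8: apply <-5, +1> → <-25, -23>

<-25, -23>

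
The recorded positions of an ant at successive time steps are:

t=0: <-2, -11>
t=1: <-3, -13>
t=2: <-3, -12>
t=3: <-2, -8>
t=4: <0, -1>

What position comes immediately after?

<3, 9>

Successive displacements: <-1, -2>, <+0, +1>, <+1, +4>, <+2, +7> — each changes by <+1, +3>.
step 5: <0, -1> + <+3, +10> → <3, 9>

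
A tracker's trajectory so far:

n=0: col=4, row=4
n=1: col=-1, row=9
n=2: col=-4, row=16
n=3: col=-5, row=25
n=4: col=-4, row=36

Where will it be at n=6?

First differences are (-5, +5), (-3, +7), (-1, +9), (+1, +11); their common second difference is (+2, +2) (constant acceleration).
step 5: col=-4, row=36 + (+3, +13) → col=-1, row=49
step 6: col=-1, row=49 + (+5, +15) → col=4, row=64

col=4, row=64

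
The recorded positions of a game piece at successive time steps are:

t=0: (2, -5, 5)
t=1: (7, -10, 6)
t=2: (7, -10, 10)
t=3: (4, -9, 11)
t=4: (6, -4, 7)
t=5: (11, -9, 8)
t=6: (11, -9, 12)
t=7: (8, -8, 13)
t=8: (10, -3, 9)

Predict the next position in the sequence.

(15, -8, 10)

Step-to-step displacements: (+5, -5, +1), (+0, +0, +4), (-3, +1, +1), (+2, +5, -4), (+5, -5, +1), (+0, +0, +4), (-3, +1, +1), (+2, +5, -4) — a repeating cycle of length 4.
step 9: apply (+5, -5, +1) → (15, -8, 10)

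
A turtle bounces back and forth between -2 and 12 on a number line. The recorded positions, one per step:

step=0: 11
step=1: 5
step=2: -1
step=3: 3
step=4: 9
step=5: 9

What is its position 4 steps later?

The value travels 6 per step and bounces off the walls at -2 and 12.
  step 6: 9 → 3
  step 7: 3 → -1
  step 8: -1 → 5
  step 9: 5 → 11

11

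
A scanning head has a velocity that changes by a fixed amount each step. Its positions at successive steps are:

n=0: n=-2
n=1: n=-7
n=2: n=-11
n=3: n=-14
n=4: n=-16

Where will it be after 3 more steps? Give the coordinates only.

Taking differences between consecutive positions: -5, -4, -3, -2. These grow by +1 each step.
step 5: -16 − 1 → n=-17
step 6: -17 + 0 → n=-17
step 7: -17 + 1 → n=-16

n=-16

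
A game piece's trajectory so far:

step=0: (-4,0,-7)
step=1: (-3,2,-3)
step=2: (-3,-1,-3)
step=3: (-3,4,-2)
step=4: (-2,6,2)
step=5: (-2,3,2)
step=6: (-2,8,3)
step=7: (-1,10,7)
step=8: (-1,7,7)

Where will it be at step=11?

Step-to-step displacements: (+1,+2,+4), (+0,-3,+0), (+0,+5,+1), (+1,+2,+4), (+0,-3,+0), (+0,+5,+1), (+1,+2,+4), (+0,-3,+0) — a repeating cycle of length 3.
step 9: apply (+0,+5,+1) → (-1,12,8)
step 10: apply (+1,+2,+4) → (0,14,12)
step 11: apply (+0,-3,+0) → (0,11,12)

(0,11,12)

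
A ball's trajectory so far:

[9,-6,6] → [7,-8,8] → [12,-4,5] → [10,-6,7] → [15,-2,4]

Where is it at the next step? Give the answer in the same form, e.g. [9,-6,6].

Step-to-step displacements: [-2,-2,+2], [+5,+4,-3], [-2,-2,+2], [+5,+4,-3] — a repeating cycle of length 2.
step 5: apply [-2,-2,+2] → [13,-4,6]

[13,-4,6]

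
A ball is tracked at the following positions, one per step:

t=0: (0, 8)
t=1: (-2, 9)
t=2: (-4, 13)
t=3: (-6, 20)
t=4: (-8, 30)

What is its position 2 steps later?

First differences are (-2, +1), (-2, +4), (-2, +7), (-2, +10); their common second difference is (+0, +3) (constant acceleration).
step 5: (-8, 30) + (-2, +13) → (-10, 43)
step 6: (-10, 43) + (-2, +16) → (-12, 59)

(-12, 59)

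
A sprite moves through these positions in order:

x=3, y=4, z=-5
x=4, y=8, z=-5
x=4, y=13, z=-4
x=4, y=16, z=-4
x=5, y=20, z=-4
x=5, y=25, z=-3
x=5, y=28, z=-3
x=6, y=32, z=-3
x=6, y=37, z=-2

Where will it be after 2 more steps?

The moves between consecutive positions are (+1, +4, +0), (+0, +5, +1), (+0, +3, +0), (+1, +4, +0), (+0, +5, +1), (+0, +3, +0), (+1, +4, +0), (+0, +5, +1); they repeat the 3-cycle [(+1, +4, +0), (+0, +5, +1), (+0, +3, +0)].
step 9: apply (+0, +3, +0) → x=6, y=40, z=-2
step 10: apply (+1, +4, +0) → x=7, y=44, z=-2

x=7, y=44, z=-2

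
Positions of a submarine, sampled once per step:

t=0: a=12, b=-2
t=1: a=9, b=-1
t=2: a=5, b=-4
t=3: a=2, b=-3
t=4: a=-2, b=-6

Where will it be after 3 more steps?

a=-12, b=-7

Step-to-step displacements: (-3, +1), (-4, -3), (-3, +1), (-4, -3) — a repeating cycle of length 2.
step 5: apply (-3, +1) → a=-5, b=-5
step 6: apply (-4, -3) → a=-9, b=-8
step 7: apply (-3, +1) → a=-12, b=-7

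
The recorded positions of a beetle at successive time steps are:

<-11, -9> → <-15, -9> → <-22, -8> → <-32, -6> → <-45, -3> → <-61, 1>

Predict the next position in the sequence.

First differences are <-4, +0>, <-7, +1>, <-10, +2>, <-13, +3>, <-16, +4>; their common second difference is <-3, +1> (constant acceleration).
step 6: <-61, 1> + <-19, +5> → <-80, 6>

<-80, 6>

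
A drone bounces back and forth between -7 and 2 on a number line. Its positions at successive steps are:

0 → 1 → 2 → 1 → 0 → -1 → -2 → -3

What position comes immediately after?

The value reflects between -7 and 2, moving 1 per step.
  step 8: -3 → -4

-4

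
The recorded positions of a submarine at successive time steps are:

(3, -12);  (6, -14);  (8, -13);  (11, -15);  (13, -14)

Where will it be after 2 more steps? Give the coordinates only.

(18, -15)

Step-to-step displacements: (+3, -2), (+2, +1), (+3, -2), (+2, +1) — a repeating cycle of length 2.
step 5: apply (+3, -2) → (16, -16)
step 6: apply (+2, +1) → (18, -15)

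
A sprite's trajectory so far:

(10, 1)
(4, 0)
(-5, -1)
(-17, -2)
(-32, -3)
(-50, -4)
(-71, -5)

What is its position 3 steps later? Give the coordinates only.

(-152, -8)

Taking differences between consecutive positions: (-6, -1), (-9, -1), (-12, -1), (-15, -1), (-18, -1), (-21, -1). These grow by (-3, +0) each step.
step 7: (-71, -5) + (-24, -1) → (-95, -6)
step 8: (-95, -6) + (-27, -1) → (-122, -7)
step 9: (-122, -7) + (-30, -1) → (-152, -8)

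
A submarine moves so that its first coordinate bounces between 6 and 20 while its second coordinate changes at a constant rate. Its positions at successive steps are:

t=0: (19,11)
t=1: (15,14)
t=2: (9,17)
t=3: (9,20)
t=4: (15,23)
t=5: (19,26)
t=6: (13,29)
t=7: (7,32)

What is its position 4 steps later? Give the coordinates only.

The first coordinate travels 6 per step and bounces off the walls at 6 and 20.
  step 8: 7 → 11
  step 9: 11 → 17
  step 10: 17 → 17
  step 11: 17 → 11
The second coordinate changes by +3 each step: at step 11 it is 44.

(11,44)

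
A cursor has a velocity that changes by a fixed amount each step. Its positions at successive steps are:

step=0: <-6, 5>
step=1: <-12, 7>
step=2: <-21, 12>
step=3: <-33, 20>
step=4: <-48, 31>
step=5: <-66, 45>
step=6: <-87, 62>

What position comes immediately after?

<-111, 82>

First differences are <-6, +2>, <-9, +5>, <-12, +8>, <-15, +11>, <-18, +14>, <-21, +17>; their common second difference is <-3, +3> (constant acceleration).
step 7: <-87, 62> + <-24, +20> → <-111, 82>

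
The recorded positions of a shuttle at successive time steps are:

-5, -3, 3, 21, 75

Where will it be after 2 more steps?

Step-to-step displacements: +2, +6, +18, +54; each is 3× the previous.
step 5: 75 + 162 → 237
step 6: 237 + 486 → 723

723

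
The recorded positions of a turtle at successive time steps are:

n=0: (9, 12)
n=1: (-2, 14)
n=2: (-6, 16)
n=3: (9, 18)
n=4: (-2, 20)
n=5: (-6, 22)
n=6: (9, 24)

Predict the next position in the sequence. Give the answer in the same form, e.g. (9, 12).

(-2, 26)

First: cycles through 9, -2, -6 every 3 steps. Step 7 lands at position 1 of the cycle → -2.
Second: linear, +2 per step → 26 at step 7.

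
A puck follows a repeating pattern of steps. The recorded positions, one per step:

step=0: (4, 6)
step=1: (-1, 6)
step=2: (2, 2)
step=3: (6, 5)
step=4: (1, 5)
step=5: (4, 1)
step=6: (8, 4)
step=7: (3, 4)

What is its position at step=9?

The moves between consecutive positions are (-5, +0), (+3, -4), (+4, +3), (-5, +0), (+3, -4), (+4, +3), (-5, +0); they repeat the 3-cycle [(-5, +0), (+3, -4), (+4, +3)].
step 8: apply (+3, -4) → (6, 0)
step 9: apply (+4, +3) → (10, 3)

(10, 3)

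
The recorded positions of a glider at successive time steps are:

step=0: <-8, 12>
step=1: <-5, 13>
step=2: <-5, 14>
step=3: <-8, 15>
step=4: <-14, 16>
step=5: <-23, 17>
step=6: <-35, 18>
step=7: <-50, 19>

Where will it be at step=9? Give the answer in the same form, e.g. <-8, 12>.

<-89, 21>

Successive displacements: <+3, +1>, <+0, +1>, <-3, +1>, <-6, +1>, <-9, +1>, <-12, +1>, <-15, +1> — each changes by <-3, +0>.
step 8: <-50, 19> + <-18, +1> → <-68, 20>
step 9: <-68, 20> + <-21, +1> → <-89, 21>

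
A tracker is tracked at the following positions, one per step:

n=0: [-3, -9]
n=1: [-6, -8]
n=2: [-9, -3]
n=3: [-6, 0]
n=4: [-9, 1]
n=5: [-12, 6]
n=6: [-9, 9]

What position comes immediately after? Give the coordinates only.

Differencing gives [-3, +1], [-3, +5], [+3, +3], [-3, +1], [-3, +5], [+3, +3]. This is the pattern [-3, +1], [-3, +5], [+3, +3] repeated.
step 7: apply [-3, +1] → [-12, 10]

[-12, 10]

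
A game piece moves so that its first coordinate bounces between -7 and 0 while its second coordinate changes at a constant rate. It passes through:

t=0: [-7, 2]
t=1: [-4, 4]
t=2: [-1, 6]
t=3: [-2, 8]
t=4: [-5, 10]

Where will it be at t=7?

The first coordinate travels 3 per step and bounces off the walls at -7 and 0.
  step 5: -5 → -6
  step 6: -6 → -3
  step 7: -3 → 0
The second coordinate changes by +2 each step: at step 7 it is 16.

[0, 16]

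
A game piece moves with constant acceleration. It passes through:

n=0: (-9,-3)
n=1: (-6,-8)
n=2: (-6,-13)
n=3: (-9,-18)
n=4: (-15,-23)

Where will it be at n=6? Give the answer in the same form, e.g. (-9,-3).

(-36,-33)

Taking differences between consecutive positions: (+3,-5), (+0,-5), (-3,-5), (-6,-5). These grow by (-3,+0) each step.
step 5: (-15,-23) + (-9,-5) → (-24,-28)
step 6: (-24,-28) + (-12,-5) → (-36,-33)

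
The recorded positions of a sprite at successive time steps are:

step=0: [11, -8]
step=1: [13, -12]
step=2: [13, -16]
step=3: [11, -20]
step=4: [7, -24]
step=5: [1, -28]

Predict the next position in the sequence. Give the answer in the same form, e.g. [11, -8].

[-7, -32]

Taking differences between consecutive positions: [+2, -4], [+0, -4], [-2, -4], [-4, -4], [-6, -4]. These grow by [-2, +0] each step.
step 6: [1, -28] + [-8, -4] → [-7, -32]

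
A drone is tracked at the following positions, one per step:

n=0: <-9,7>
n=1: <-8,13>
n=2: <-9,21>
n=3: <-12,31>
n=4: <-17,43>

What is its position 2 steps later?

<-33,73>

Taking differences between consecutive positions: <+1,+6>, <-1,+8>, <-3,+10>, <-5,+12>. These grow by <-2,+2> each step.
step 5: <-17,43> + <-7,+14> → <-24,57>
step 6: <-24,57> + <-9,+16> → <-33,73>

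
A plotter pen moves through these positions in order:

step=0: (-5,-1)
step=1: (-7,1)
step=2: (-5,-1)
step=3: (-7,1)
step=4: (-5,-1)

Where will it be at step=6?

(-5,-1)

Step-to-step displacements: (-2,+2), (+2,-2), (-2,+2), (+2,-2); each is -1× the previous.
step 5: (-5,-1) + (-2,+2) → (-7,1)
step 6: (-7,1) + (+2,-2) → (-5,-1)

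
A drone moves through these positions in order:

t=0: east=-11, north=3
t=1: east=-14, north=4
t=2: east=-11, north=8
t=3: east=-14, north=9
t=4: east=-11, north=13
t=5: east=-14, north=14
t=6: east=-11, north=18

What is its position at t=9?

east=-14, north=24

Differencing gives (-3,+1), (+3,+4), (-3,+1), (+3,+4), (-3,+1), (+3,+4). This is the pattern (-3,+1), (+3,+4) repeated.
step 7: apply (-3,+1) → east=-14, north=19
step 8: apply (+3,+4) → east=-11, north=23
step 9: apply (-3,+1) → east=-14, north=24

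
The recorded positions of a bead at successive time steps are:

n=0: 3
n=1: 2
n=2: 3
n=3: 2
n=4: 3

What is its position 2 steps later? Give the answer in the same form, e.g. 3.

3

Consecutive displacements -1, +1, -1, +1 scale by a factor of -1 each step.
step 5: 3 − 1 → 2
step 6: 2 + 1 → 3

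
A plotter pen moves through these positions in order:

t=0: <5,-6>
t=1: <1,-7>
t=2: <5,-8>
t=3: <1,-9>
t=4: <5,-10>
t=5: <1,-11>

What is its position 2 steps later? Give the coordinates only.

The first coordinate repeats the cycle [5, 1] with period 2; step 7 mod 2 = 1, giving 1.
The second coordinate changes by -1 each step, so at step 7 it is -6 + 7·(-1) = -13.

<1,-13>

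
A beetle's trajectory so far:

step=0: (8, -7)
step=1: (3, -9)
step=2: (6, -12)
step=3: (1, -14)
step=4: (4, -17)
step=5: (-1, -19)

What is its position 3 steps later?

Differencing gives (-5, -2), (+3, -3), (-5, -2), (+3, -3), (-5, -2). This is the pattern (-5, -2), (+3, -3) repeated.
step 6: apply (+3, -3) → (2, -22)
step 7: apply (-5, -2) → (-3, -24)
step 8: apply (+3, -3) → (0, -27)

(0, -27)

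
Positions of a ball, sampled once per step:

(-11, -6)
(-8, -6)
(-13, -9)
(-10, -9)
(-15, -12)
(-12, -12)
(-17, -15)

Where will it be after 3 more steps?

(-16, -18)

Differencing gives (+3, +0), (-5, -3), (+3, +0), (-5, -3), (+3, +0), (-5, -3). This is the pattern (+3, +0), (-5, -3) repeated.
step 7: apply (+3, +0) → (-14, -15)
step 8: apply (-5, -3) → (-19, -18)
step 9: apply (+3, +0) → (-16, -18)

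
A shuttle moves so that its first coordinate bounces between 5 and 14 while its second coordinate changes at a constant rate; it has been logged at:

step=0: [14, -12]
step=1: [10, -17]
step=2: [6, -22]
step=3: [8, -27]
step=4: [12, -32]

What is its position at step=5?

The first coordinate travels 4 per step and bounces off the walls at 5 and 14.
  step 5: 12 → 12
The second coordinate changes by -5 each step: at step 5 it is -37.

[12, -37]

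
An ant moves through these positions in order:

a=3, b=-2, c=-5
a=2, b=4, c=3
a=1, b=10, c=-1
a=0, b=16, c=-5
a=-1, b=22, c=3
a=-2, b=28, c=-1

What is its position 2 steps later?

a=-4, b=40, c=3

The a coordinate changes by -1 each step, so at step 7 it is 3 + 7·(-1) = -4.
The b coordinate changes by +6 each step, so at step 7 it is -2 + 7·(6) = 40.
The c coordinate repeats the cycle [-5, 3, -1] with period 3; step 7 mod 3 = 1, giving 3.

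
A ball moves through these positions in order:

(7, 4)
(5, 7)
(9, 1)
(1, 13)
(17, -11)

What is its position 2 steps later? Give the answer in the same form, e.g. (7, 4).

(49, -59)

Step-to-step displacements: (-2, +3), (+4, -6), (-8, +12), (+16, -24); each is -2× the previous.
step 5: (17, -11) + (-32, +48) → (-15, 37)
step 6: (-15, 37) + (+64, -96) → (49, -59)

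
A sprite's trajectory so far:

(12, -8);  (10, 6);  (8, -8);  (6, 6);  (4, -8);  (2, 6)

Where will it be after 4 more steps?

(-6, 6)

First: linear, -2 per step → -6 at step 9.
Second: cycles through -8, 6 every 2 steps. Step 9 lands at position 1 of the cycle → 6.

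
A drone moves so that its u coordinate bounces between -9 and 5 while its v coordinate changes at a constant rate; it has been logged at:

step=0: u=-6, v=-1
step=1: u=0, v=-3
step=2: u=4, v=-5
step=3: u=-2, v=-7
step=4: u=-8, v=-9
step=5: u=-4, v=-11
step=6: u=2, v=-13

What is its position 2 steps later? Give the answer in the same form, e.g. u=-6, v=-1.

u=-4, v=-17

The u coordinate travels 6 per step and bounces off the walls at -9 and 5.
  step 7: 2 → 2
  step 8: 2 → -4
The v coordinate changes by -2 each step: at step 8 it is -17.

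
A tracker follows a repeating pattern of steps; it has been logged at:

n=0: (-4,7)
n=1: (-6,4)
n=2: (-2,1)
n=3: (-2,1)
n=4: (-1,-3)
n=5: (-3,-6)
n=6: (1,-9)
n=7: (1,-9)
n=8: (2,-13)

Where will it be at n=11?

Step-to-step displacements: (-2,-3), (+4,-3), (+0,+0), (+1,-4), (-2,-3), (+4,-3), (+0,+0), (+1,-4) — a repeating cycle of length 4.
step 9: apply (-2,-3) → (0,-16)
step 10: apply (+4,-3) → (4,-19)
step 11: apply (+0,+0) → (4,-19)

(4,-19)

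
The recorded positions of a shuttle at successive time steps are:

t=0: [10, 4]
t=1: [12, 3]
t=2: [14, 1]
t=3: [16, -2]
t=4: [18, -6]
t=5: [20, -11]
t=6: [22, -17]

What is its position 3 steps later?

[28, -41]

First differences are [+2, -1], [+2, -2], [+2, -3], [+2, -4], [+2, -5], [+2, -6]; their common second difference is [+0, -1] (constant acceleration).
step 7: [22, -17] + [+2, -7] → [24, -24]
step 8: [24, -24] + [+2, -8] → [26, -32]
step 9: [26, -32] + [+2, -9] → [28, -41]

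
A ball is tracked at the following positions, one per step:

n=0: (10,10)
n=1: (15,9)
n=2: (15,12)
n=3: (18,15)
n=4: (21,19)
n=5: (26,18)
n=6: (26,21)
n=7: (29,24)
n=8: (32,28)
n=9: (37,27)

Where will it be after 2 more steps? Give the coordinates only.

(40,33)

Step-to-step displacements: (+5,-1), (+0,+3), (+3,+3), (+3,+4), (+5,-1), (+0,+3), (+3,+3), (+3,+4), (+5,-1) — a repeating cycle of length 4.
step 10: apply (+0,+3) → (37,30)
step 11: apply (+3,+3) → (40,33)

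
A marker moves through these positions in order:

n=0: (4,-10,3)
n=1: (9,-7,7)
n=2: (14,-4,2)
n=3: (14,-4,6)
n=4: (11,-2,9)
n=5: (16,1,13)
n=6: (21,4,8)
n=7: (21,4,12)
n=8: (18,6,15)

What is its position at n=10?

(28,12,14)

Differencing gives (+5,+3,+4), (+5,+3,-5), (+0,+0,+4), (-3,+2,+3), (+5,+3,+4), (+5,+3,-5), (+0,+0,+4), (-3,+2,+3). This is the pattern (+5,+3,+4), (+5,+3,-5), (+0,+0,+4), (-3,+2,+3) repeated.
step 9: apply (+5,+3,+4) → (23,9,19)
step 10: apply (+5,+3,-5) → (28,12,14)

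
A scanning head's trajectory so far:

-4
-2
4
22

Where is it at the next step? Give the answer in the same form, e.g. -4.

Step-to-step displacements: +2, +6, +18; each is 3× the previous.
step 4: 22 + 54 → 76

76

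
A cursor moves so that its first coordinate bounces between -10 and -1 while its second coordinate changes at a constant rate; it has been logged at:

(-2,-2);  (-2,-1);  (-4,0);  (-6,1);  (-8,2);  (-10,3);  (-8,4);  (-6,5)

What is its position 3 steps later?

(-2,8)

The first coordinate reflects between -10 and -1, moving 2 per step.
  step 8: -6 → -4
  step 9: -4 → -2
  step 10: -2 → -2
The second coordinate changes by +1 each step: at step 10 it is 8.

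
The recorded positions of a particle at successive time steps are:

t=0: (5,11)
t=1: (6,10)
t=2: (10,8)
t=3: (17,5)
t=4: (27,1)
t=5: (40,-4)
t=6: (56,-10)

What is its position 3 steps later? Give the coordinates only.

(122,-34)

Taking differences between consecutive positions: (+1,-1), (+4,-2), (+7,-3), (+10,-4), (+13,-5), (+16,-6). These grow by (+3,-1) each step.
step 7: (56,-10) + (+19,-7) → (75,-17)
step 8: (75,-17) + (+22,-8) → (97,-25)
step 9: (97,-25) + (+25,-9) → (122,-34)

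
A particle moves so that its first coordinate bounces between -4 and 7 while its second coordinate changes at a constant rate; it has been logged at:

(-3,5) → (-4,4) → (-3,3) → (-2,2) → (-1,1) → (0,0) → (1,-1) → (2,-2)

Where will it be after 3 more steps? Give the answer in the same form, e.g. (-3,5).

The first coordinate travels 1 per step and bounces off the walls at -4 and 7.
  step 8: 2 → 3
  step 9: 3 → 4
  step 10: 4 → 5
The second coordinate changes by -1 each step: at step 10 it is -5.

(5,-5)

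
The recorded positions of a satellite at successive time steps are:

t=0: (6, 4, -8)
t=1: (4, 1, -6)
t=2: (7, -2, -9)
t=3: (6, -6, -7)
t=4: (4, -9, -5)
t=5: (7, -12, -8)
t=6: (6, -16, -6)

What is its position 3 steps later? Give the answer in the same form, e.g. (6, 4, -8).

(6, -26, -5)

Step-to-step displacements: (-2, -3, +2), (+3, -3, -3), (-1, -4, +2), (-2, -3, +2), (+3, -3, -3), (-1, -4, +2) — a repeating cycle of length 3.
step 7: apply (-2, -3, +2) → (4, -19, -4)
step 8: apply (+3, -3, -3) → (7, -22, -7)
step 9: apply (-1, -4, +2) → (6, -26, -5)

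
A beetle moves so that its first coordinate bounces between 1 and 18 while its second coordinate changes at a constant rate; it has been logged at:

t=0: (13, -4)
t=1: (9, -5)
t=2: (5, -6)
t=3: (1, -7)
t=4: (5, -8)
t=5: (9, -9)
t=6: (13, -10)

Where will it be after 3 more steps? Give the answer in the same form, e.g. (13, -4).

(11, -13)

The first coordinate travels 4 per step and bounces off the walls at 1 and 18.
  step 7: 13 → 17
  step 8: 17 → 15
  step 9: 15 → 11
The second coordinate changes by -1 each step: at step 9 it is -13.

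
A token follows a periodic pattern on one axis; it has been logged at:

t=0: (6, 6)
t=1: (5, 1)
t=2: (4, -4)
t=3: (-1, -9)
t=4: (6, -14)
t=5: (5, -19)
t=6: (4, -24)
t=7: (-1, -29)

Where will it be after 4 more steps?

First: cycles through 6, 5, 4, -1 every 4 steps. Step 11 lands at position 3 of the cycle → -1.
Second: linear, -5 per step → -49 at step 11.

(-1, -49)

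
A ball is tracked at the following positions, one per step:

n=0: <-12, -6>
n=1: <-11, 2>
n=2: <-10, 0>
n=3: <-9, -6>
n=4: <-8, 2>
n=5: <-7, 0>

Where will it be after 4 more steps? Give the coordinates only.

The first coordinate changes by +1 each step, so at step 9 it is -12 + 9·(1) = -3.
The second coordinate repeats the cycle [-6, 2, 0] with period 3; step 9 mod 3 = 0, giving -6.

<-3, -6>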